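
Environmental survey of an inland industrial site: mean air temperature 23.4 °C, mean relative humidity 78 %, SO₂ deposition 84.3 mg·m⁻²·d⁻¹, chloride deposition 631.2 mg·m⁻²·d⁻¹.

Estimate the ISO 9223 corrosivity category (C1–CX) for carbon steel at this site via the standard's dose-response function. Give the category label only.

CX

carbon steel: T>10 °C ⇒ hinge -0.054·(23.4−10) = -0.7236
  Pd branch = 1.77·Pd^0.52·e^(0.02·RH+f) = 40.99 μm/a
  Cl⁻ term: 0.102·631.2^0.62·exp(0.033·78+0.04·23.4) = 185.8
  sum: 40.99 + 185.8 → r_corr = 226.8 μm/a
ISO 9223 Table 2 (carbon steel): 200 < 227 ≤ 700 μm/a ⇒ CX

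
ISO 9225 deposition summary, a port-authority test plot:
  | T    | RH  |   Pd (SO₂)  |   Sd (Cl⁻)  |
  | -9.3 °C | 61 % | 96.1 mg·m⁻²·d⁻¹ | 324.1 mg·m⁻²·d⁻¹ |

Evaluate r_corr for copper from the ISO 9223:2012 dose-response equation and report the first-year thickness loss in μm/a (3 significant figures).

r_corr = 0.334 μm/a

copper: temperature factor f = +0.126·(-19.3) = -2.4318
  Pd branch = 0.0053·Pd^0.26·e^(0.059·RH+f) = 0.05581 μm/a
  Cl⁻ term: 0.01025·324.1^0.27·exp(0.036·61+0.049·-9.3) = 0.2782
  r_corr = 0.05581 + 0.2782 = 0.334 μm/a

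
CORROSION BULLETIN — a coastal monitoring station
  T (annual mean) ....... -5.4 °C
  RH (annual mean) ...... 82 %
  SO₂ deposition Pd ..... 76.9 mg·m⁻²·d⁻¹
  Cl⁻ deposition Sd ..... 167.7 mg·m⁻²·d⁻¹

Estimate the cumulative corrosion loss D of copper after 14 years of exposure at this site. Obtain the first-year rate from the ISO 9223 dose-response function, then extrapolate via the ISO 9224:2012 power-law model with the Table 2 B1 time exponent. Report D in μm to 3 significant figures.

D(14) = 5.22 μm

copper: f(T) = +0.126·(T−10) [T≤10 °C] = -1.9404
  Pd branch = 0.0053·Pd^0.26·e^(0.059·RH+f) = 0.2972 μm/a
  Sd branch = 0.01025·Sd^0.27·e^(0.036·RH+0.049·T) = 0.6004 μm/a
  r_corr = 0.2972 + 0.6004 = 0.8976 μm/a
Power-law: D(14) = r_corr · 14^0.667
  D(14) = 0.8976 × 14^0.667 = 0.8976 × 5.814 = 5.219 μm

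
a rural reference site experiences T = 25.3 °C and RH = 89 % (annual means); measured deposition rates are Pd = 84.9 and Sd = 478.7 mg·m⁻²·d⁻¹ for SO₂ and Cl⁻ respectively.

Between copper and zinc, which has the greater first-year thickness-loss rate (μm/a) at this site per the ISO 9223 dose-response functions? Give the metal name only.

zinc

copper: f(T) = -0.080·(T−10) [T>10 °C] = -1.2240
  sulphur-dioxide contribution → 0.9434 μm/a
  chloride contribution → 4.615 μm/a
  ⇒ r_corr(copper) = 5.559 μm/a
zinc: f(T) = -0.071·(T−10) [T>10 °C] = -1.0863
  sulphur-dioxide contribution → 1.843 μm/a
  chloride contribution → 10.32 μm/a
  ⇒ r_corr(zinc) = 12.17 μm/a
Ordering by μm/a: zinc (12.2) > copper (5.56)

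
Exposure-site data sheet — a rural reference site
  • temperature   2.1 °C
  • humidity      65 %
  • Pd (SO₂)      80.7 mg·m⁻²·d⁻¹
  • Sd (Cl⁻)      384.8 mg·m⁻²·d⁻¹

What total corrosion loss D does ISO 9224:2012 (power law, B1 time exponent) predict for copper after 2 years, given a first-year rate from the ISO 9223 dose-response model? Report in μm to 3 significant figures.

D(2) = 1.39 μm

copper: temperature factor f = +0.126·(-7.9) = -0.9954
  SO₂ term: 0.0053·80.7^0.26·exp(0.059·65-0.9954) = 0.284
  Cl⁻ term: 0.01025·384.8^0.27·exp(0.036·65+0.049·2.1) = 0.5884
  r_corr = 0.284 + 0.5884 = 0.8724 μm/a
ISO 9224: D(t) = r_corr · t^b with b = 0.667 (copper, B1)
  D(2) = 0.8724 × 2^0.667 = 0.8724 × 1.588 = 1.385 μm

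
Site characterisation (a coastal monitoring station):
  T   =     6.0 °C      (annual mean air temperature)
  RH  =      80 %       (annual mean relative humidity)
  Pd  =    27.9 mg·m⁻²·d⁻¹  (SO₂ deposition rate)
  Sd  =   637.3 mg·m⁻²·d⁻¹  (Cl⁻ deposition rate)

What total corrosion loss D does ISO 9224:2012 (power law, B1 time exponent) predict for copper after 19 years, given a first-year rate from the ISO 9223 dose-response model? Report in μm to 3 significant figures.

D(19) = 16.1 μm

copper: T≤10 °C ⇒ hinge +0.126·(6.0−10) = -0.5040
  SO₂ term: 0.0053·27.9^0.26·exp(0.059·80-0.5040) = 0.8533
  Sd branch = 0.01025·Sd^0.27·e^(0.036·RH+0.049·T) = 1.401 μm/a
  sum: 0.8533 + 1.401 → r_corr = 2.254 μm/a
Long-term exponent b (ISO 9224 Table 2, B1) = 0.667
  D(19) = 2.254 × 19^0.667 = 2.254 × 7.127 = 16.07 μm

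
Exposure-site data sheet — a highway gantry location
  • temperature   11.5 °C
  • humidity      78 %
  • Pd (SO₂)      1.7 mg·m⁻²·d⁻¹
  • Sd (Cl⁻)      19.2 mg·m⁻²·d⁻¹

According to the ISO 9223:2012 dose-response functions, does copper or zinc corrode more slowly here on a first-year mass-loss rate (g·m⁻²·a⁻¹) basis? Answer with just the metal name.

copper: T>10 °C ⇒ hinge -0.080·(11.5−10) = -0.1200
  Pd branch = 0.0053·Pd^0.26·e^(0.059·RH+f) = 0.5379 μm/a
  Sd branch = 0.01025·Sd^0.27·e^(0.036·RH+0.049·T) = 0.6629 μm/a
  sum: 0.5379 + 0.6629 → r_corr = 1.201 μm/a
  mass loss = 1.201 μm/a × 8.96 g/cm³ = 10.76 g·m⁻²·a⁻¹
zinc: f(T) = -0.071·(T−10) [T>10 °C] = -0.1065
  SO₂ term: 0.0129·1.7^0.44·exp(0.046·78-0.1065) = 0.5296
  Cl⁻ term: 0.0175·19.2^0.57·exp(0.008·78+0.085·11.5) = 0.4678
  r_corr = 0.5296 + 0.4678 = 0.9974 μm/a
  mass loss = 0.9974 μm/a × 7.14 g/cm³ = 7.122 g·m⁻²·a⁻¹
Ordering by g·m⁻²·a⁻¹: copper (10.8) > zinc (7.12)

zinc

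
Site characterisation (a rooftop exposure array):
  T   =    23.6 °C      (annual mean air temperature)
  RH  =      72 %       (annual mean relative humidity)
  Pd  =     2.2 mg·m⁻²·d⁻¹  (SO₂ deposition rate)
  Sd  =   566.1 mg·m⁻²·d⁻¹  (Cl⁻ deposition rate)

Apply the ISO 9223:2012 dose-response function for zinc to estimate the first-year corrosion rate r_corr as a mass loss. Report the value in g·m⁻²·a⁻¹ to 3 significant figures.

zinc: f(T) = -0.071·(T−10) [T>10 °C] = -0.9656
  sulphur-dioxide contribution → 0.1907 μm/a
  chloride contribution → 8.581 μm/a
  total first-year rate 8.772 μm/a
Convert to mass loss: 8.772 μm/a × 7.14 g/cm³ = 62.63 g·m⁻²·a⁻¹

r_corr = 62.6 g·m⁻²·a⁻¹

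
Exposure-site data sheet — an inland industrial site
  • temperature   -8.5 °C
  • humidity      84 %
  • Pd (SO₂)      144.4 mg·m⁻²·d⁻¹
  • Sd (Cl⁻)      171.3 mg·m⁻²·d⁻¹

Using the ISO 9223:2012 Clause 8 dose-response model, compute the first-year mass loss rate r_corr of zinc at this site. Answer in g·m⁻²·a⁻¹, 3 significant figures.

r_corr = 21.6 g·m⁻²·a⁻¹

zinc: T≤10 °C ⇒ hinge +0.038·(-8.5−10) = -0.7030
  Pd branch = 0.0129·Pd^0.44·e^(0.046·RH+f) = 2.714 μm/a
  Sd branch = 0.0175·Sd^0.57·e^(0.008·RH+0.085·T) = 0.3121 μm/a
  sum: 2.714 + 0.3121 → r_corr = 3.026 μm/a
Convert to mass loss: 3.026 μm/a × 7.14 g/cm³ = 21.61 g·m⁻²·a⁻¹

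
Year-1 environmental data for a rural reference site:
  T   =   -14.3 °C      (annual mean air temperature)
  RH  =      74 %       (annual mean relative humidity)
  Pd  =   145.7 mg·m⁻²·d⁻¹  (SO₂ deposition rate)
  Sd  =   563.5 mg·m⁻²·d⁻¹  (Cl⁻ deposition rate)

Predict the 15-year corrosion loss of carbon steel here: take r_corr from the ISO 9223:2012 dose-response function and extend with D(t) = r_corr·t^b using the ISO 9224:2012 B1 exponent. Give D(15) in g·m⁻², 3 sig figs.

D(15) = 1.17e+03 g·m⁻²

carbon steel: T≤10 °C ⇒ hinge +0.150·(-14.3−10) = -3.6450
  Pd branch = 1.77·Pd^0.52·e^(0.02·RH+f) = 2.708 μm/a
  Sd branch = 0.102·Sd^0.62·e^(0.033·RH+0.04·T) = 33.6 μm/a
  sum: 2.708 + 33.6 → r_corr = 36.3 μm/a
Long-term exponent b (ISO 9224 Table 2, B1) = 0.523
  D(15) = 36.3 × 15^0.523 = 36.3 × 4.122 = 149.6 μm
  Mass loss = 149.6 μm × 7.85 g/cm³ = 1175 g·m⁻²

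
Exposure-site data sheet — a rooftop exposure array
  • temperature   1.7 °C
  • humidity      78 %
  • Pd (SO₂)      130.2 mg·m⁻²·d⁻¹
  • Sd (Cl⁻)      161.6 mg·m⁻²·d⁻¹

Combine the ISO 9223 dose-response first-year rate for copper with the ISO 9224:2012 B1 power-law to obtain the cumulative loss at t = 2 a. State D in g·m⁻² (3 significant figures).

D(2) = 19.7 g·m⁻²

copper: temperature factor f = +0.126·(-8.3) = -1.0458
  Pd branch = 0.0053·Pd^0.26·e^(0.059·RH+f) = 0.6584 μm/a
  Cl⁻ term: 0.01025·161.6^0.27·exp(0.036·78+0.049·1.7) = 0.7289
  r_corr = 0.6584 + 0.7289 = 1.387 μm/a
ISO 9224: D(t) = r_corr · t^b with b = 0.667 (copper, B1)
  D(2) = 1.387 × 2^0.667 = 1.387 × 1.588 = 2.203 μm
  Mass loss = 2.203 μm × 8.96 g/cm³ = 19.74 g·m⁻²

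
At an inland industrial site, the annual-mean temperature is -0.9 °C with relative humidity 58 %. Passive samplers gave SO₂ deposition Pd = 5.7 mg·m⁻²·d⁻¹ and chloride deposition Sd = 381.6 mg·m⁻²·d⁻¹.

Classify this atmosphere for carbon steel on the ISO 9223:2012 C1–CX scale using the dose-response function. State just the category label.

C3

carbon steel: f(T) = +0.150·(T−10) [T≤10 °C] = -1.6350
  sulphur-dioxide contribution → 2.721 μm/a
  chloride contribution → 26.6 μm/a
  total first-year rate 29.32 μm/a
Category bounds: 25…50 μm/a bracket r_corr ⇒ C3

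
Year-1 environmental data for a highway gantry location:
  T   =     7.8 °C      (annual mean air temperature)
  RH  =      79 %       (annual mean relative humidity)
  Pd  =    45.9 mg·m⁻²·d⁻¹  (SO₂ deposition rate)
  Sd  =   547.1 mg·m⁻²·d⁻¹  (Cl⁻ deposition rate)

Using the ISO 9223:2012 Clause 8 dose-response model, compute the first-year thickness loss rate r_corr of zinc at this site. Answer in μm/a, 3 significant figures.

zinc: f(T) = +0.038·(T−10) [T≤10 °C] = -0.0836
  sulphur-dioxide contribution → 2.419 μm/a
  chloride contribution → 2.324 μm/a
  total first-year rate 4.743 μm/a

r_corr = 4.74 μm/a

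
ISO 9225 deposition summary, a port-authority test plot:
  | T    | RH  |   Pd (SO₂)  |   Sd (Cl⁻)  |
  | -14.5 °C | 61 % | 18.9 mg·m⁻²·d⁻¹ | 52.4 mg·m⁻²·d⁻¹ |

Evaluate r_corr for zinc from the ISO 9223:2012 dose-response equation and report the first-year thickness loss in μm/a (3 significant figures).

zinc: f(T) = +0.038·(T−10) [T≤10 °C] = -0.9310
  Pd branch = 0.0129·Pd^0.44·e^(0.046·RH+f) = 0.3066 μm/a
  Cl⁻ term: 0.0175·52.4^0.57·exp(0.008·61+0.085·-14.5) = 0.07938
  sum: 0.3066 + 0.07938 → r_corr = 0.386 μm/a

r_corr = 0.386 μm/a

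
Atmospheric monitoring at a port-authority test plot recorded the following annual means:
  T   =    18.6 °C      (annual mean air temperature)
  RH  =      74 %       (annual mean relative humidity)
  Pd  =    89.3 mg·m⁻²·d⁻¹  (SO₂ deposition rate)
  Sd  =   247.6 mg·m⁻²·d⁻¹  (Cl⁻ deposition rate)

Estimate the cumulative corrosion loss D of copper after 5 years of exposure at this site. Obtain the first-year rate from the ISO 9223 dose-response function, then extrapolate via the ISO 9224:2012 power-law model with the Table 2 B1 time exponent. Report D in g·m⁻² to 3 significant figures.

D(5) = 60.2 g·m⁻²

copper: temperature factor f = -0.080·(8.6) = -0.6880
  sulphur-dioxide contribution → 0.6743 μm/a
  chloride contribution → 1.621 μm/a
  total first-year rate 2.295 μm/a
ISO 9224: D(t) = r_corr · t^b with b = 0.667 (copper, B1)
  D(5) = 2.295 × 5^0.667 = 2.295 × 2.926 = 6.715 μm
  Mass loss = 6.715 μm × 8.96 g/cm³ = 60.17 g·m⁻²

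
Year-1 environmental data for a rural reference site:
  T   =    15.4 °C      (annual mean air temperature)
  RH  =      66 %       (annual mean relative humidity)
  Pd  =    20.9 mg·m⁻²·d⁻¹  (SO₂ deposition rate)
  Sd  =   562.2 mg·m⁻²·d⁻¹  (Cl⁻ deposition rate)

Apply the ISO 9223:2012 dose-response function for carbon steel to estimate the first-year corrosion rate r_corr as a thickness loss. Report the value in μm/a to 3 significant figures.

r_corr = 109 μm/a

carbon steel: temperature factor f = -0.054·(5.4) = -0.2916
  sulphur-dioxide contribution → 24.05 μm/a
  chloride contribution → 84.52 μm/a
  ⇒ r_corr(carbon steel) = 108.6 μm/a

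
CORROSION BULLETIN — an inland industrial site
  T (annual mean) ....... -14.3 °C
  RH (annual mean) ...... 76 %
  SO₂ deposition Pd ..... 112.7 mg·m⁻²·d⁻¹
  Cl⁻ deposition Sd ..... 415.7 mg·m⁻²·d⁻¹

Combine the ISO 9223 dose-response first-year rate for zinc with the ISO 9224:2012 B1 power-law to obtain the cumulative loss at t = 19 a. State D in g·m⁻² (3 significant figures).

zinc: f(T) = +0.038·(T−10) [T≤10 °C] = -0.9234
  sulphur-dioxide contribution → 1.351 μm/a
  chloride contribution → 0.2964 μm/a
  ⇒ r_corr(zinc) = 1.648 μm/a
ISO 9224: D(t) = r_corr · t^b with b = 0.813 (zinc, B1)
  D(19) = 1.648 × 19^0.813 = 1.648 × 10.96 = 18.05 μm
  Mass loss = 18.05 μm × 7.14 g/cm³ = 128.9 g·m⁻²

D(19) = 129 g·m⁻²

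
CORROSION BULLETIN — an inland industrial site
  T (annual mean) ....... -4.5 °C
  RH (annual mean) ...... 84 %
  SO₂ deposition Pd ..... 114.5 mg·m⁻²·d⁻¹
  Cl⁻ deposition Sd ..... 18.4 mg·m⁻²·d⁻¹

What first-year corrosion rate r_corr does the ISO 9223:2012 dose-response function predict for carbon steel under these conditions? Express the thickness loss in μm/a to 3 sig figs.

r_corr = 21.0 μm/a

carbon steel: T≤10 °C ⇒ hinge +0.150·(-4.5−10) = -2.1750
  sulphur-dioxide contribution → 12.69 μm/a
  chloride contribution → 8.289 μm/a
  ⇒ r_corr(carbon steel) = 20.98 μm/a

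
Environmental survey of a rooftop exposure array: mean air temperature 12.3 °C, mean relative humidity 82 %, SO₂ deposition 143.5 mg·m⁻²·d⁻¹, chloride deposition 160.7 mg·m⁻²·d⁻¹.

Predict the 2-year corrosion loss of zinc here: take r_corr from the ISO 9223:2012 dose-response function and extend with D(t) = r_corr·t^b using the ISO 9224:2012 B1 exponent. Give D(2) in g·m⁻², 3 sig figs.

zinc: f(T) = -0.071·(T−10) [T>10 °C] = -0.1633
  sulphur-dioxide contribution → 4.235 μm/a
  chloride contribution → 1.735 μm/a
  total first-year rate 5.97 μm/a
ISO 9224: D(t) = r_corr · t^b with b = 0.813 (zinc, B1)
  D(2) = 5.97 × 2^0.813 = 5.97 × 1.757 = 10.49 μm
  Mass loss = 10.49 μm × 7.14 g/cm³ = 74.89 g·m⁻²

D(2) = 74.9 g·m⁻²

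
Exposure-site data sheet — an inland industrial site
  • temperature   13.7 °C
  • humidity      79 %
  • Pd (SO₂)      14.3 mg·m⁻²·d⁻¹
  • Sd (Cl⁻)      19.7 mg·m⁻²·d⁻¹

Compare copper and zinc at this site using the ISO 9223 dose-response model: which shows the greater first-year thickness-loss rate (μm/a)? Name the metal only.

zinc

copper: T>10 °C ⇒ hinge -0.080·(13.7−10) = -0.2960
  sulphur-dioxide contribution → 0.8325 μm/a
  chloride contribution → 0.7707 μm/a
  ⇒ r_corr(copper) = 1.603 μm/a
zinc: temperature factor f = -0.071·(3.7) = -0.2627
  sulphur-dioxide contribution → 1.211 μm/a
  chloride contribution → 0.5769 μm/a
  total first-year rate 1.788 μm/a
Ordering by μm/a: zinc (1.79) > copper (1.6)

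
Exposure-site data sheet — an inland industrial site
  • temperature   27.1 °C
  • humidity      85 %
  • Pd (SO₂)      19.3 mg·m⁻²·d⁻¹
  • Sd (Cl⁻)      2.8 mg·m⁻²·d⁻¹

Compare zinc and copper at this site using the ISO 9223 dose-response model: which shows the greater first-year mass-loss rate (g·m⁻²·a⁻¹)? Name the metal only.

copper

zinc: temperature factor f = -0.071·(17.1) = -1.2141
  Pd branch = 0.0129·Pd^0.44·e^(0.046·RH+f) = 0.7032 μm/a
  Cl⁻ term: 0.0175·2.8^0.57·exp(0.008·85+0.085·27.1) = 0.6218
  sum: 0.7032 + 0.6218 → r_corr = 1.325 μm/a
  mass loss = 1.325 μm/a × 7.14 g/cm³ = 9.46 g·m⁻²·a⁻¹
copper: f(T) = -0.080·(T−10) [T>10 °C] = -1.3680
  Pd branch = 0.0053·Pd^0.26·e^(0.059·RH+f) = 0.4389 μm/a
  Cl⁻ term: 0.01025·2.8^0.27·exp(0.036·85+0.049·27.1) = 1.089
  r_corr = 0.4389 + 1.089 = 1.528 μm/a
  mass loss = 1.528 μm/a × 8.96 g/cm³ = 13.69 g·m⁻²·a⁻¹
Ordering by g·m⁻²·a⁻¹: copper (13.7) > zinc (9.46)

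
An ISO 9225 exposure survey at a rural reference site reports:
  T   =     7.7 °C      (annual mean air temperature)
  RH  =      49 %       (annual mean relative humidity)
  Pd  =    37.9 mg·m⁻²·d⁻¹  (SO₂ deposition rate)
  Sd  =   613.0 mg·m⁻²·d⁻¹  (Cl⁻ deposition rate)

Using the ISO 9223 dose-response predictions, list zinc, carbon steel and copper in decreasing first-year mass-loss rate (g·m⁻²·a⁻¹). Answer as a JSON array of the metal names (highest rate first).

zinc: temperature factor f = +0.038·(-2.3) = -0.0874
  Pd branch = 0.0129·Pd^0.44·e^(0.046·RH+f) = 0.5574 μm/a
  Cl⁻ term: 0.0175·613.0^0.57·exp(0.008·49+0.085·7.7) = 1.934
  sum: 0.5574 + 1.934 → r_corr = 2.491 μm/a
  mass loss = 2.491 μm/a × 7.14 g/cm³ = 17.79 g·m⁻²·a⁻¹
carbon steel: T≤10 °C ⇒ hinge +0.150·(7.7−10) = -0.3450
  SO₂ term: 1.77·37.9^0.52·exp(0.02·49-0.3450) = 22.11
  Sd branch = 0.102·Sd^0.62·e^(0.033·RH+0.04·T) = 37.4 μm/a
  r_corr = 22.11 + 37.4 = 59.51 μm/a
  mass loss = 59.51 μm/a × 7.85 g/cm³ = 467.2 g·m⁻²·a⁻¹
copper: f(T) = +0.126·(T−10) [T≤10 °C] = -0.2898
  SO₂ term: 0.0053·37.9^0.26·exp(0.059·49-0.2898) = 0.1838
  Sd branch = 0.01025·Sd^0.27·e^(0.036·RH+0.049·T) = 0.4935 μm/a
  sum: 0.1838 + 0.4935 → r_corr = 0.6773 μm/a
  mass loss = 0.6773 μm/a × 8.96 g/cm³ = 6.069 g·m⁻²·a⁻¹
Ordering by g·m⁻²·a⁻¹: carbon steel (467) > zinc (17.8) > copper (6.07)

["carbon steel", "zinc", "copper"]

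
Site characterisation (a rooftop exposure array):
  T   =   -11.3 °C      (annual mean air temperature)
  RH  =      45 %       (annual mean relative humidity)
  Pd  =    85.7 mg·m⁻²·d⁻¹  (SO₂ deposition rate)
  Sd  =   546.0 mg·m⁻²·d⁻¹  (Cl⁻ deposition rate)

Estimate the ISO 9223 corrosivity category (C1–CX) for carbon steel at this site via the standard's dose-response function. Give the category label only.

carbon steel: temperature factor f = +0.150·(-21.3) = -3.1950
  sulphur-dioxide contribution → 1.805 μm/a
  chloride contribution → 14.27 μm/a
  total first-year rate 16.07 μm/a
16.1 μm/a falls in (1.3, 25] for carbon steel → category C2

C2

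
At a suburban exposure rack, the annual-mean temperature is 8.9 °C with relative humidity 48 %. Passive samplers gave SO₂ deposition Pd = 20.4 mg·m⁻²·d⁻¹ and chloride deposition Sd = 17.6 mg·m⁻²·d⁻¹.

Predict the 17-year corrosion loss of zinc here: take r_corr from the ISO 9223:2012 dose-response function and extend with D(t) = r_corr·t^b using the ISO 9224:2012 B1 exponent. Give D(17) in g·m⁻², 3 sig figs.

zinc: T≤10 °C ⇒ hinge +0.038·(8.9−10) = -0.0418
  sulphur-dioxide contribution → 0.4242 μm/a
  chloride contribution → 0.2807 μm/a
  total first-year rate 0.705 μm/a
Long-term exponent b (ISO 9224 Table 2, B1) = 0.813
  D(17) = 0.705 × 17^0.813 = 0.705 × 10.01 = 7.055 μm
  Mass loss = 7.055 μm × 7.14 g/cm³ = 50.38 g·m⁻²

D(17) = 50.4 g·m⁻²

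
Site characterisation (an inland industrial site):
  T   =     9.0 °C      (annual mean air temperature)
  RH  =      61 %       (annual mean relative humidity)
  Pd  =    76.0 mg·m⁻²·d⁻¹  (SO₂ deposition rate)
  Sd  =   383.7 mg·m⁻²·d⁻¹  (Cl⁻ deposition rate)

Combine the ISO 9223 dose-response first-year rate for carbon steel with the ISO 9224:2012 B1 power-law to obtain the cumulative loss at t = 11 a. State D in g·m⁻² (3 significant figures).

D(11) = 2.55e+03 g·m⁻²

carbon steel: temperature factor f = +0.150·(-1.0) = -0.1500
  SO₂ term: 1.77·76.0^0.52·exp(0.02·61-0.1500) = 49.06
  Sd branch = 0.102·Sd^0.62·e^(0.033·RH+0.04·T) = 43.78 μm/a
  r_corr = 49.06 + 43.78 = 92.83 μm/a
ISO 9224: D(t) = r_corr · t^b with b = 0.523 (carbon steel, B1)
  D(11) = 92.83 × 11^0.523 = 92.83 × 3.505 = 325.4 μm
  Mass loss = 325.4 μm × 7.85 g/cm³ = 2554 g·m⁻²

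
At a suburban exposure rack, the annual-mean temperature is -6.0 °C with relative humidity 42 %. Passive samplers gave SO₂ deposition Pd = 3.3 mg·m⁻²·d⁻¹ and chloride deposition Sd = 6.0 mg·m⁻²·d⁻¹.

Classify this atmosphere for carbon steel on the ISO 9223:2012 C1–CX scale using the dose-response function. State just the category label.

C2

carbon steel: temperature factor f = +0.150·(-16.0) = -2.4000
  Pd branch = 1.77·Pd^0.52·e^(0.02·RH+f) = 0.692 μm/a
  Cl⁻ term: 0.102·6.0^0.62·exp(0.033·42+0.04·-6.0) = 0.9744
  r_corr = 0.692 + 0.9744 = 1.666 μm/a
ISO 9223 Table 2 (carbon steel): 1.3 < 1.67 ≤ 25 μm/a ⇒ C2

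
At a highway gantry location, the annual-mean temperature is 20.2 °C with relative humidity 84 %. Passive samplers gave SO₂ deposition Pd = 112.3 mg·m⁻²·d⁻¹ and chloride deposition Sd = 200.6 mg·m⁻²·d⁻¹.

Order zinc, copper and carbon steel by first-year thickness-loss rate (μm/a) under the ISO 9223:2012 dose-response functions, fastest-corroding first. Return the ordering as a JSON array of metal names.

["carbon steel", "zinc", "copper"]

zinc: f(T) = -0.071·(T−10) [T>10 °C] = -0.7242
  Pd branch = 0.0129·Pd^0.44·e^(0.046·RH+f) = 2.379 μm/a
  Cl⁻ term: 0.0175·200.6^0.57·exp(0.008·84+0.085·20.2) = 3.916
  r_corr = 2.379 + 3.916 = 6.295 μm/a
copper: T>10 °C ⇒ hinge -0.080·(20.2−10) = -0.8160
  Pd branch = 0.0053·Pd^0.26·e^(0.059·RH+f) = 1.136 μm/a
  Cl⁻ term: 0.01025·200.6^0.27·exp(0.036·84+0.049·20.2) = 2.374
  r_corr = 1.136 + 2.374 = 3.51 μm/a
carbon steel: f(T) = -0.054·(T−10) [T>10 °C] = -0.5508
  SO₂ term: 1.77·112.3^0.52·exp(0.02·84-0.5508) = 63.76
  Sd branch = 0.102·Sd^0.62·e^(0.033·RH+0.04·T) = 97.91 μm/a
  sum: 63.76 + 97.91 → r_corr = 161.7 μm/a
Ordering by μm/a: carbon steel (162) > zinc (6.3) > copper (3.51)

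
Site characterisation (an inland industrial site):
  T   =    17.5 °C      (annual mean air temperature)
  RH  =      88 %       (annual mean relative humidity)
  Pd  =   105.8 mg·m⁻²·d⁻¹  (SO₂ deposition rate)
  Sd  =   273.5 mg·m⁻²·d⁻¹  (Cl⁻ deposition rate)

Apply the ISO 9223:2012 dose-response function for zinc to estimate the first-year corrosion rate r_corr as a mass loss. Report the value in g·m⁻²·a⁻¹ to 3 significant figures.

r_corr = 51.5 g·m⁻²·a⁻¹

zinc: T>10 °C ⇒ hinge -0.071·(17.5−10) = -0.5325
  SO₂ term: 0.0129·105.8^0.44·exp(0.046·88-0.5325) = 3.374
  Cl⁻ term: 0.0175·273.5^0.57·exp(0.008·88+0.085·17.5) = 3.836
  sum: 3.374 + 3.836 → r_corr = 7.21 μm/a
Convert to mass loss: 7.21 μm/a × 7.14 g/cm³ = 51.48 g·m⁻²·a⁻¹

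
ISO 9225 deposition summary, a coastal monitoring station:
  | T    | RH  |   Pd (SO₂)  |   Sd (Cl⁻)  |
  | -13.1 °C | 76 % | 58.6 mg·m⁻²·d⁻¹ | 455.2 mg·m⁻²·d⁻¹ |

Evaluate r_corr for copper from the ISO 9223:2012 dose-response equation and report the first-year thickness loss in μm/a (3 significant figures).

copper: f(T) = +0.126·(T−10) [T≤10 °C] = -2.9106
  Pd branch = 0.0053·Pd^0.26·e^(0.059·RH+f) = 0.07366 μm/a
  Sd branch = 0.01025·Sd^0.27·e^(0.036·RH+0.049·T) = 0.4344 μm/a
  sum: 0.07366 + 0.4344 → r_corr = 0.5081 μm/a

r_corr = 0.508 μm/a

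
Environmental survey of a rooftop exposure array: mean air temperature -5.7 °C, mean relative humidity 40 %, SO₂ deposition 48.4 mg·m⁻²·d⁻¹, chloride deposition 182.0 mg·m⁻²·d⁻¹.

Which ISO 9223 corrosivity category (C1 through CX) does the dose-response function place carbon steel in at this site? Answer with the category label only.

carbon steel: temperature factor f = +0.150·(-15.7) = -2.3550
  SO₂ term: 1.77·48.4^0.52·exp(0.02·40-2.3550) = 2.81
  Cl⁻ term: 0.102·182.0^0.62·exp(0.033·40+0.04·-5.7) = 7.658
  r_corr = 2.81 + 7.658 = 10.47 μm/a
ISO 9223 Table 2 (carbon steel): 1.3 < 10.5 ≤ 25 μm/a ⇒ C2

C2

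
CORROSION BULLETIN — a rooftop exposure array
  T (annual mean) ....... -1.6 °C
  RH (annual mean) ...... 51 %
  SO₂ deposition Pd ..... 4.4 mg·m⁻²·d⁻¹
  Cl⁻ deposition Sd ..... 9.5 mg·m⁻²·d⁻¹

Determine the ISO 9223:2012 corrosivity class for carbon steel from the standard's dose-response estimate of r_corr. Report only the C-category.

C2

carbon steel: f(T) = +0.150·(T−10) [T≤10 °C] = -1.7400
  SO₂ term: 1.77·4.4^0.52·exp(0.02·51-1.7400) = 1.862
  Cl⁻ term: 0.102·9.5^0.62·exp(0.033·51+0.04·-1.6) = 2.079
  r_corr = 1.862 + 2.079 = 3.941 μm/a
3.94 μm/a falls in (1.3, 25] for carbon steel → category C2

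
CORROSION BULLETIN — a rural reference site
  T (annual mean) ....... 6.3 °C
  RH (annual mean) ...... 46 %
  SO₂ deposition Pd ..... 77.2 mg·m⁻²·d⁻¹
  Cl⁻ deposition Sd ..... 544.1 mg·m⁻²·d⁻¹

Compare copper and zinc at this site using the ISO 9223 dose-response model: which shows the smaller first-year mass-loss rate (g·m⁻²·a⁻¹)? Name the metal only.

copper

copper: temperature factor f = +0.126·(-3.7) = -0.4662
  sulphur-dioxide contribution → 0.1553 μm/a
  chloride contribution → 0.4005 μm/a
  total first-year rate 0.5558 μm/a
  mass loss = 0.5558 μm/a × 8.96 g/cm³ = 4.98 g·m⁻²·a⁻¹
zinc: f(T) = +0.038·(T−10) [T≤10 °C] = -0.1406
  sulphur-dioxide contribution → 0.6296 μm/a
  chloride contribution → 1.566 μm/a
  total first-year rate 2.195 μm/a
  mass loss = 2.195 μm/a × 7.14 g/cm³ = 15.68 g·m⁻²·a⁻¹
Ordering by g·m⁻²·a⁻¹: zinc (15.7) > copper (4.98)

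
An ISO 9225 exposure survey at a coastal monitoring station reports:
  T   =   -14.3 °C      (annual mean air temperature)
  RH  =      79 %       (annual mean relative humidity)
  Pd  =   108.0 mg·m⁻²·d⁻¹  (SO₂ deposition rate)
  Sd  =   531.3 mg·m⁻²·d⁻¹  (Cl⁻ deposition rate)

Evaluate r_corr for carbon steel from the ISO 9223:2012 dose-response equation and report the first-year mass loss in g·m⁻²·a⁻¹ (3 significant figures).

carbon steel: f(T) = +0.150·(T−10) [T≤10 °C] = -3.6450
  Pd branch = 1.77·Pd^0.52·e^(0.02·RH+f) = 2.562 μm/a
  Cl⁻ term: 0.102·531.3^0.62·exp(0.033·79+0.04·-14.3) = 38.2
  sum: 2.562 + 38.2 → r_corr = 40.76 μm/a
Convert to mass loss: 40.76 μm/a × 7.85 g/cm³ = 320 g·m⁻²·a⁻¹

r_corr = 320 g·m⁻²·a⁻¹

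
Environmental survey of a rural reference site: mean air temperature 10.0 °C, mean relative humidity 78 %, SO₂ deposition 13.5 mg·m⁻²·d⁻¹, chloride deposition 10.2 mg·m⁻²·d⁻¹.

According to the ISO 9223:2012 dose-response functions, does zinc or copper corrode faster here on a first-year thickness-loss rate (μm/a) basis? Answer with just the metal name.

zinc: temperature factor f = +0.038·(0.0) = +0.0000
  sulphur-dioxide contribution → 1.466 μm/a
  chloride contribution → 0.2871 μm/a
  ⇒ r_corr(zinc) = 1.753 μm/a
copper: T≤10 °C ⇒ hinge +0.126·(10.0−10) = +0.0000
  sulphur-dioxide contribution → 1.039 μm/a
  chloride contribution → 0.5192 μm/a
  ⇒ r_corr(copper) = 1.559 μm/a
Ordering by μm/a: zinc (1.75) > copper (1.56)

zinc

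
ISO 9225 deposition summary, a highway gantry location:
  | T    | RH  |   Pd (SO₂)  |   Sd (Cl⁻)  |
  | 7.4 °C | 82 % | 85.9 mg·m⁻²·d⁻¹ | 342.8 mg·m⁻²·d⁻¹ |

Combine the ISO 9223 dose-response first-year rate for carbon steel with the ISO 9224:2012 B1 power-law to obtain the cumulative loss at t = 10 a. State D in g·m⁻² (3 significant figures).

carbon steel: temperature factor f = +0.150·(-2.6) = -0.3900
  sulphur-dioxide contribution → 62.59 μm/a
  chloride contribution → 76.57 μm/a
  ⇒ r_corr(carbon steel) = 139.2 μm/a
Long-term exponent b (ISO 9224 Table 2, B1) = 0.523
  D(10) = 139.2 × 10^0.523 = 139.2 × 3.334 = 464 μm
  Mass loss = 464 μm × 7.85 g/cm³ = 3643 g·m⁻²

D(10) = 3.64e+03 g·m⁻²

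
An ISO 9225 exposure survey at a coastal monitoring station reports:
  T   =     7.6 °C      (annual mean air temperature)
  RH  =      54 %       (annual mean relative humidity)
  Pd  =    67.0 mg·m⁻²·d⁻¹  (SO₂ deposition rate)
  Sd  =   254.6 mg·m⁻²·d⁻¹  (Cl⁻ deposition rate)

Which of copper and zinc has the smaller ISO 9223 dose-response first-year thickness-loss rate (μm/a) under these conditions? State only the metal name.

copper

copper: T≤10 °C ⇒ hinge +0.126·(7.6−10) = -0.3024
  SO₂ term: 0.0053·67.0^0.26·exp(0.059·54-0.3024) = 0.2827
  Cl⁻ term: 0.01025·254.6^0.27·exp(0.036·54+0.049·7.6) = 0.4638
  sum: 0.2827 + 0.4638 → r_corr = 0.7465 μm/a
zinc: temperature factor f = +0.038·(-2.4) = -0.0912
  SO₂ term: 0.0129·67.0^0.44·exp(0.046·54-0.0912) = 0.8979
  Cl⁻ term: 0.0175·254.6^0.57·exp(0.008·54+0.085·7.6) = 1.209
  r_corr = 0.8979 + 1.209 = 2.107 μm/a
Ordering by μm/a: zinc (2.11) > copper (0.747)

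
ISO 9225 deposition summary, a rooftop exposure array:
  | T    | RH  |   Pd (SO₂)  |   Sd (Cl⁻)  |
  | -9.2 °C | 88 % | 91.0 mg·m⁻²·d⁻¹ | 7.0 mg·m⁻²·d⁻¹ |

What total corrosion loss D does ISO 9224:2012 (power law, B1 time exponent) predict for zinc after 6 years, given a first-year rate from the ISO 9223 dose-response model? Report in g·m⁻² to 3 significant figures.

zinc: temperature factor f = +0.038·(-19.2) = -0.7296
  Pd branch = 0.0129·Pd^0.44·e^(0.046·RH+f) = 2.593 μm/a
  Cl⁻ term: 0.0175·7.0^0.57·exp(0.008·88+0.085·-9.2) = 0.04908
  sum: 2.593 + 0.04908 → r_corr = 2.642 μm/a
Long-term exponent b (ISO 9224 Table 2, B1) = 0.813
  D(6) = 2.642 × 6^0.813 = 2.642 × 4.292 = 11.34 μm
  Mass loss = 11.34 μm × 7.14 g/cm³ = 80.95 g·m⁻²

D(6) = 80.9 g·m⁻²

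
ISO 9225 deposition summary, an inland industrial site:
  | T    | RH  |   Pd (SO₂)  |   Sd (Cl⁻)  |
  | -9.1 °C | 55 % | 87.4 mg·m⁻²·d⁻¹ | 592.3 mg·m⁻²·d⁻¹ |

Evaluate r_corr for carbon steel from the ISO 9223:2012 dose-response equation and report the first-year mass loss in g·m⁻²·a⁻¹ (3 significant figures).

carbon steel: f(T) = +0.150·(T−10) [T≤10 °C] = -2.8650
  SO₂ term: 1.77·87.4^0.52·exp(0.02·55-2.8650) = 3.098
  Sd branch = 0.102·Sd^0.62·e^(0.033·RH+0.04·T) = 22.79 μm/a
  r_corr = 3.098 + 22.79 = 25.89 μm/a
Convert to mass loss: 25.89 μm/a × 7.85 g/cm³ = 203.2 g·m⁻²·a⁻¹

r_corr = 203 g·m⁻²·a⁻¹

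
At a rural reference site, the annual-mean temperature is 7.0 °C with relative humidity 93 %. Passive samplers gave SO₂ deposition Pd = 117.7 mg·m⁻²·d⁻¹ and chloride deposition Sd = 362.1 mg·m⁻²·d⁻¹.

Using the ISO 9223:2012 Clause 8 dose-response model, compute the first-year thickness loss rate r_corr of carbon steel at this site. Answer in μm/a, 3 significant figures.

carbon steel: f(T) = +0.150·(T−10) [T≤10 °C] = -0.4500
  Pd branch = 1.77·Pd^0.52·e^(0.02·RH+f) = 86.52 μm/a
  Cl⁻ term: 0.102·362.1^0.62·exp(0.033·93+0.04·7.0) = 112.1
  sum: 86.52 + 112.1 → r_corr = 198.6 μm/a

r_corr = 199 μm/a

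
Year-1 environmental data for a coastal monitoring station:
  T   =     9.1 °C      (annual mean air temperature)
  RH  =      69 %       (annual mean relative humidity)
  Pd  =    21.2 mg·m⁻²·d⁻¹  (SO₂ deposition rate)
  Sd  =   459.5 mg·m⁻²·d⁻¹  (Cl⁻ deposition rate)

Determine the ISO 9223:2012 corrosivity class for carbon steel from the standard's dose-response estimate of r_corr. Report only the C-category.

C5

carbon steel: T≤10 °C ⇒ hinge +0.150·(9.1−10) = -0.1350
  Pd branch = 1.77·Pd^0.52·e^(0.02·RH+f) = 30.09 μm/a
  Cl⁻ term: 0.102·459.5^0.62·exp(0.033·69+0.04·9.1) = 64
  sum: 30.09 + 64 → r_corr = 94.09 μm/a
94.1 μm/a falls in (80, 200] for carbon steel → category C5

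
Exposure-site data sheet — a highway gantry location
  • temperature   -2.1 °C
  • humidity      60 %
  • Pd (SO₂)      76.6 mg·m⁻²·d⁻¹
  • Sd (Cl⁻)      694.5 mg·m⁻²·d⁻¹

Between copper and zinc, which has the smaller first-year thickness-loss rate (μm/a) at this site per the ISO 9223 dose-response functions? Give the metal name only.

copper: temperature factor f = +0.126·(-12.1) = -1.5246
  Pd branch = 0.0053·Pd^0.26·e^(0.059·RH+f) = 0.1229 μm/a
  Cl⁻ term: 0.01025·694.5^0.27·exp(0.036·60+0.049·-2.1) = 0.4692
  sum: 0.1229 + 0.4692 → r_corr = 0.5921 μm/a
zinc: temperature factor f = +0.038·(-12.1) = -0.4598
  Pd branch = 0.0129·Pd^0.44·e^(0.046·RH+f) = 0.8682 μm/a
  Cl⁻ term: 0.0175·694.5^0.57·exp(0.008·60+0.085·-2.1) = 0.9857
  sum: 0.8682 + 0.9857 → r_corr = 1.854 μm/a
Ordering by μm/a: zinc (1.85) > copper (0.592)

copper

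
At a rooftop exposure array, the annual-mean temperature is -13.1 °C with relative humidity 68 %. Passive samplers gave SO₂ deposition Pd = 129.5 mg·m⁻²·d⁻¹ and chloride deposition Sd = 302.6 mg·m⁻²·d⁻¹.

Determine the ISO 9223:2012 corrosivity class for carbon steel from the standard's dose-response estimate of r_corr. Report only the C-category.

C2

carbon steel: f(T) = +0.150·(T−10) [T≤10 °C] = -3.4650
  SO₂ term: 1.77·129.5^0.52·exp(0.02·68-3.4650) = 2.705
  Sd branch = 0.102·Sd^0.62·e^(0.033·RH+0.04·T) = 19.67 μm/a
  sum: 2.705 + 19.67 → r_corr = 22.37 μm/a
Category bounds: 1.3…25 μm/a bracket r_corr ⇒ C2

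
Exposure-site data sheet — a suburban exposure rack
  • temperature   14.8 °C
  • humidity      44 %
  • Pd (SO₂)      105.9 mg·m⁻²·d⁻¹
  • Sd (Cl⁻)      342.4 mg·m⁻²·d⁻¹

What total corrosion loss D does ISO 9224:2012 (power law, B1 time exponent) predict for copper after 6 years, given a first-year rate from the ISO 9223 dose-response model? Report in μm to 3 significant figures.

D(6) = 2.19 μm

copper: temperature factor f = -0.080·(4.8) = -0.3840
  SO₂ term: 0.0053·105.9^0.26·exp(0.059·44-0.3840) = 0.1627
  Cl⁻ term: 0.01025·342.4^0.27·exp(0.036·44+0.049·14.8) = 0.4988
  r_corr = 0.1627 + 0.4988 = 0.6615 μm/a
Power-law: D(6) = r_corr · 6^0.667
  D(6) = 0.6615 × 6^0.667 = 0.6615 × 3.304 = 2.186 μm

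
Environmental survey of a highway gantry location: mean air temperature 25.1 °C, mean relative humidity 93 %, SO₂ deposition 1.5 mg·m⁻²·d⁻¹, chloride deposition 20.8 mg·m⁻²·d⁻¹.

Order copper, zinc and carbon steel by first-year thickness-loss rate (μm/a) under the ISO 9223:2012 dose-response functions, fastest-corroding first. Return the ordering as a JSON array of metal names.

copper: T>10 °C ⇒ hinge -0.080·(25.1−10) = -1.2080
  sulphur-dioxide contribution → 0.425 μm/a
  chloride contribution → 2.263 μm/a
  ⇒ r_corr(copper) = 2.688 μm/a
zinc: f(T) = -0.071·(T−10) [T>10 °C] = -1.0721
  sulphur-dioxide contribution → 0.3805 μm/a
  chloride contribution → 1.754 μm/a
  ⇒ r_corr(zinc) = 2.134 μm/a
carbon steel: temperature factor f = -0.054·(15.1) = -0.8154
  sulphur-dioxide contribution → 6.212 μm/a
  chloride contribution → 39.33 μm/a
  ⇒ r_corr(carbon steel) = 45.54 μm/a
Ordering by μm/a: carbon steel (45.5) > copper (2.69) > zinc (2.13)

["carbon steel", "copper", "zinc"]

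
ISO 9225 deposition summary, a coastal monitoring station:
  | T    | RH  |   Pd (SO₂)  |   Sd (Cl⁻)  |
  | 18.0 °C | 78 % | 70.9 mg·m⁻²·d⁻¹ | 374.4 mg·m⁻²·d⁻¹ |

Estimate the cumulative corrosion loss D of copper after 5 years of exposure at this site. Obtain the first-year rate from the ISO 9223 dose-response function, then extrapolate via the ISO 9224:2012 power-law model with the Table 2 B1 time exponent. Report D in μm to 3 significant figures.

D(5) = 8.41 μm

copper: temperature factor f = -0.080·(8.0) = -0.6400
  sulphur-dioxide contribution → 0.8436 μm/a
  chloride contribution → 2.033 μm/a
  total first-year rate 2.876 μm/a
ISO 9224: D(t) = r_corr · t^b with b = 0.667 (copper, B1)
  D(5) = 2.876 × 5^0.667 = 2.876 × 2.926 = 8.415 μm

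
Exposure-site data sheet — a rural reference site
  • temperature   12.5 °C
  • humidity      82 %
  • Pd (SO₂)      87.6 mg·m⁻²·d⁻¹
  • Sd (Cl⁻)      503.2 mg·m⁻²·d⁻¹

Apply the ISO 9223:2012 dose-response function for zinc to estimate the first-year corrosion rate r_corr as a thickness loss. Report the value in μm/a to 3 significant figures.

r_corr = 6.74 μm/a

zinc: temperature factor f = -0.071·(2.5) = -0.1775
  sulphur-dioxide contribution → 3.36 μm/a
  chloride contribution → 3.383 μm/a
  ⇒ r_corr(zinc) = 6.744 μm/a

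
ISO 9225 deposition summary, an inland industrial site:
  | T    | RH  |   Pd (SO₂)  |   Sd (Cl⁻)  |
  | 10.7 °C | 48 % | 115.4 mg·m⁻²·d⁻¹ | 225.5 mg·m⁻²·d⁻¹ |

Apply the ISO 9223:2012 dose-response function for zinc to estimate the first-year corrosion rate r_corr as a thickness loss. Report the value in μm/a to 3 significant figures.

zinc: T>10 °C ⇒ hinge -0.071·(10.7−10) = -0.0497
  Pd branch = 0.0129·Pd^0.44·e^(0.046·RH+f) = 0.9022 μm/a
  Sd branch = 0.0175·Sd^0.57·e^(0.008·RH+0.085·T) = 1.4 μm/a
  sum: 0.9022 + 1.4 → r_corr = 2.302 μm/a

r_corr = 2.30 μm/a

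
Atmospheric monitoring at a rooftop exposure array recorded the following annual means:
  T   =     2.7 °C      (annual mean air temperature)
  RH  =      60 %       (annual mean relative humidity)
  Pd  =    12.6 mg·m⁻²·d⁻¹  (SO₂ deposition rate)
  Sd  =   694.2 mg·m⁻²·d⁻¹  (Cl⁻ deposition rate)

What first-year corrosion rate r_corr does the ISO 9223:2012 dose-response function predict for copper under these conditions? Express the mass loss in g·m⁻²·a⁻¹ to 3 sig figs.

copper: temperature factor f = +0.126·(-7.3) = -0.9198
  sulphur-dioxide contribution → 0.1407 μm/a
  chloride contribution → 0.5936 μm/a
  ⇒ r_corr(copper) = 0.7343 μm/a
Convert to mass loss: 0.7343 μm/a × 8.96 g/cm³ = 6.579 g·m⁻²·a⁻¹

r_corr = 6.58 g·m⁻²·a⁻¹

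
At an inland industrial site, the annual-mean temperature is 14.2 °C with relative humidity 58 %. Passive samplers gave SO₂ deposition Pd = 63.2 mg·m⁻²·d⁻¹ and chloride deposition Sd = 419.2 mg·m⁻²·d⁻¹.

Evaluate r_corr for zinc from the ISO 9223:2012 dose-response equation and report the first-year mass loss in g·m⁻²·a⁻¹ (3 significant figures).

r_corr = 26.9 g·m⁻²·a⁻¹

zinc: temperature factor f = -0.071·(4.2) = -0.2982
  SO₂ term: 0.0129·63.2^0.44·exp(0.046·58-0.2982) = 0.8553
  Cl⁻ term: 0.0175·419.2^0.57·exp(0.008·58+0.085·14.2) = 2.908
  r_corr = 0.8553 + 2.908 = 3.763 μm/a
Convert to mass loss: 3.763 μm/a × 7.14 g/cm³ = 26.87 g·m⁻²·a⁻¹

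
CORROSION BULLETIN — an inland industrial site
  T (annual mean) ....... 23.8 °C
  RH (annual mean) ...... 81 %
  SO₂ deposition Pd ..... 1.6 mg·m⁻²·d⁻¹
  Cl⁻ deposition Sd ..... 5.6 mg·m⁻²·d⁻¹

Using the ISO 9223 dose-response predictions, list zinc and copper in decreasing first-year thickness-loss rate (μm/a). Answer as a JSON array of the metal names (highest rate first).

["copper", "zinc"]

zinc: temperature factor f = -0.071·(13.8) = -0.9798
  sulphur-dioxide contribution → 0.2472 μm/a
  chloride contribution → 0.6753 μm/a
  total first-year rate 0.9225 μm/a
copper: f(T) = -0.080·(T−10) [T>10 °C] = -1.1040
  sulphur-dioxide contribution → 0.2363 μm/a
  chloride contribution → 0.9674 μm/a
  ⇒ r_corr(copper) = 1.204 μm/a
Ordering by μm/a: copper (1.2) > zinc (0.923)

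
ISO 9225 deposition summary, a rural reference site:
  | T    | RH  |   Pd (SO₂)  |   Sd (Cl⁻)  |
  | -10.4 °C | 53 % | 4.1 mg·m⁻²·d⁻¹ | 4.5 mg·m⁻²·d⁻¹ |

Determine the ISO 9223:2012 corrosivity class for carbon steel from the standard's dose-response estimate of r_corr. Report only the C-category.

C2

carbon steel: temperature factor f = +0.150·(-20.4) = -3.0600
  SO₂ term: 1.77·4.1^0.52·exp(0.02·53-3.0600) = 0.4989
  Sd branch = 0.102·Sd^0.62·e^(0.033·RH+0.04·T) = 0.9829 μm/a
  sum: 0.4989 + 0.9829 → r_corr = 1.482 μm/a
Category bounds: 1.3…25 μm/a bracket r_corr ⇒ C2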